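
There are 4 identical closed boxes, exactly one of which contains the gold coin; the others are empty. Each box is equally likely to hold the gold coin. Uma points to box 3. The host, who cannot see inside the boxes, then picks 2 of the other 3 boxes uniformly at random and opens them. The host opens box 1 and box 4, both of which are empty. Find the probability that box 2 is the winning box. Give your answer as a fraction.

Condition on the true location of the gold coin.
If it is in either of boxes 1 and 4 (prior 1/4 each): that box was opened and seen not to hold the prize — ruled out; weight (1/4)·0 = 0 each.
If it is in either of boxes 2 and 3 (prior 1/4 each): the host picks exactly this set with probability 1/3 regardless, and none is the prize; weight (1/4)·(1/3) = 1/12 each.
The weights sum to 1/6.
So P(the gold coin in box 2 | the host opened box 1 and box 4) = (1/12) / (1/6) = 1/2.

1/2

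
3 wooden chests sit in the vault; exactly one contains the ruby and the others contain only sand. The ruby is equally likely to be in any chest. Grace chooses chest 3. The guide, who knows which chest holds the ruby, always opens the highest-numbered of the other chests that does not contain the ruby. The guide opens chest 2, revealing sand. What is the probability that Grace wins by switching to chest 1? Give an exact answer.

1/2

Consider each possible location of the ruby in turn.
If it is in either of chests 1 and 3 (prior 1/3 each): chest 2 is the highest-numbered option available, probability 1; weight (1/3)·1 = 1/3 each.
If it is in chest 2 (prior 1/3): the guide opened chest 2, so this case is ruled out; weight (1/3)·0 = 0.
The weights sum to 2/3.
So P(the ruby in chest 1 | the guide opened chest 2) = (1/3) / (2/3) = 1/2.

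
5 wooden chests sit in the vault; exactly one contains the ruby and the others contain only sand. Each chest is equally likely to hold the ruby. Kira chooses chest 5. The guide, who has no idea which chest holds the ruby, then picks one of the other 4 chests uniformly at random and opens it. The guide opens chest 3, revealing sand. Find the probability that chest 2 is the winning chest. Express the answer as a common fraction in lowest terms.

Because the guide chose which chest to open without knowing where the ruby is, the choice is independent of the prize location. Learning that chest 3 does not hold the ruby simply rules out that one location and leaves the remaining 4 chests still equally likely by symmetry.
So P(the ruby in chest 2) = 1/4.

1/4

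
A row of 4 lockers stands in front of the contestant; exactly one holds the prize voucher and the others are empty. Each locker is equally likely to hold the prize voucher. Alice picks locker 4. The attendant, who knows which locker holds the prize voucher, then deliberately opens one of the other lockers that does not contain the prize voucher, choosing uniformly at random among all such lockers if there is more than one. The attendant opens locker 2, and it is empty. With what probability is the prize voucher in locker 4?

Apply Bayes' rule, conditioning on where the prize voucher actually is.
If it is in either of lockers 1 and 3 (prior 1/4 each): the attendant has 2 equally likely choices, so probability 1/2; weight (1/4)·(1/2) = 1/8 each.
If it is in locker 2 (prior 1/4): the attendant opened locker 2, so this case is ruled out; weight (1/4)·0 = 0.
If it is in locker 4 (prior 1/4): the attendant has 3 equally likely choices, so probability 1/3; weight (1/4)·(1/3) = 1/12.
The weights sum to 1/3.
So P(the prize voucher in locker 4 | the attendant opened locker 2) = (1/12) / (1/3) = 1/4.

1/4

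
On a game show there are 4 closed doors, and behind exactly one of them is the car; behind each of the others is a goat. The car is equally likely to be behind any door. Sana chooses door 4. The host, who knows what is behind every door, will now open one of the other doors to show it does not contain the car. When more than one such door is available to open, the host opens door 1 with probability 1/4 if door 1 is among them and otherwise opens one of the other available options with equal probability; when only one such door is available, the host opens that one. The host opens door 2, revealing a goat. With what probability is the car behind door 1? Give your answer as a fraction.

4/13

Apply Bayes' rule, conditioning on where the car actually is.
If it is behind door 1 (prior 1/4): door 1 holds the prize so is unavailable; the host chooses uniformly among the 2 others, probability 1/2; weight (1/4)·(1/2) = 1/8.
If it is behind door 2 (prior 1/4): the host opened door 2, so this case is ruled out; weight (1/4)·0 = 0.
If it is behind door 3 (prior 1/4): door 1 is available but not opened, probability 3/4; weight (1/4)·(3/4) = 3/16.
If it is behind door 4 (prior 1/4): door 1 is available but not opened; door 2 gets probability (1 − 1/4)/2 = 3/8; weight (1/4)·(3/8) = 3/32.
The weights sum to 13/32.
So P(the car behind door 1 | the host opened door 2) = (1/8) / (13/32) = 4/13.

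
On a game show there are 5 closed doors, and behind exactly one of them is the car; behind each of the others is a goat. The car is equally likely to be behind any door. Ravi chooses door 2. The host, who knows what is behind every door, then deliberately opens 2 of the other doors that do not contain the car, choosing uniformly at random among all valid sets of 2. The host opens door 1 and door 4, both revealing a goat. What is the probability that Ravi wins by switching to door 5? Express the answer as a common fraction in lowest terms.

Condition on the true location of the car.
If it is behind either of doors 1 and 4 (prior 1/5 each): that door was opened and seen not to hold the prize — ruled out; weight (1/5)·0 = 0 each.
If it is behind door 2 (prior 1/5): the host has 6 equally likely choices, so probability 1/6; weight (1/5)·(1/6) = 1/30.
If it is behind either of doors 3 and 5 (prior 1/5 each): the host has 3 equally likely choices, so probability 1/3; weight (1/5)·(1/3) = 1/15 each.
The weights sum to 1/6.
So P(the car behind door 5 | the host opened door 1 and door 4) = (1/15) / (1/6) = 2/5.

2/5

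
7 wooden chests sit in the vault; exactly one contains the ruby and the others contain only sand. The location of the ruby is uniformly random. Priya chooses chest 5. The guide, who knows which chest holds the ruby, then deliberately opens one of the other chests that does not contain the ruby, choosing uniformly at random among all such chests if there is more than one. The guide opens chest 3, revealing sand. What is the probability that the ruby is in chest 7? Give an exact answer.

Consider each possible location of the ruby in turn.
If it is in any of chests 1, 2, 4, 6, and 7 (prior 1/7 each): the guide has 5 equally likely choices, so probability 1/5; weight (1/7)·(1/5) = 1/35 each.
If it is in chest 3 (prior 1/7): the guide opened chest 3, so this case is ruled out; weight (1/7)·0 = 0.
If it is in chest 5 (prior 1/7): the guide has 6 equally likely choices, so probability 1/6; weight (1/7)·(1/6) = 1/42.
The weights sum to 1/6.
So P(the ruby in chest 7 | the guide opened chest 3) = (1/35) / (1/6) = 6/35.

6/35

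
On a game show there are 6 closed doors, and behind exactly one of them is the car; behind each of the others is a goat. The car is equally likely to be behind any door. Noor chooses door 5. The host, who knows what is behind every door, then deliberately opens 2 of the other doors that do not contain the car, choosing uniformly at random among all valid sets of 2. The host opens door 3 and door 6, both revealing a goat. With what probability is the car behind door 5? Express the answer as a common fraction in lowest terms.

Consider each possible location of the car in turn.
If it is behind any of doors 1, 2, and 4 (prior 1/6 each): the host has 6 equally likely choices, so probability 1/6; weight (1/6)·(1/6) = 1/36 each.
If it is behind either of doors 3 and 6 (prior 1/6 each): that door was opened and seen not to hold the prize — ruled out; weight (1/6)·0 = 0 each.
If it is behind door 5 (prior 1/6): the host has 10 equally likely choices, so probability 1/10; weight (1/6)·(1/10) = 1/60.
The weights sum to 1/10.
So P(the car behind door 5 | the host opened door 3 and door 6) = (1/60) / (1/10) = 1/6.

1/6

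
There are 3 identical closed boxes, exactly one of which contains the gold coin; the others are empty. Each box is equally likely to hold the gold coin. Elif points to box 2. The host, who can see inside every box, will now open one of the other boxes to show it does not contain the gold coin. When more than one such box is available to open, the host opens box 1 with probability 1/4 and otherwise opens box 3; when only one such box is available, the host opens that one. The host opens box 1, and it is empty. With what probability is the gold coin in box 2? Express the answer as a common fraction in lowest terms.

1/5

Consider each possible location of the gold coin in turn.
If it is in box 1 (prior 1/3): the host opened box 1, so this case is ruled out; weight (1/3)·0 = 0.
If it is in box 2 (prior 1/3): box 1 is available, opened with probability 1/4; weight (1/3)·(1/4) = 1/12.
If it is in box 3 (prior 1/3): only box 1 is available, probability 1; weight (1/3)·1 = 1/3.
The weights sum to 5/12.
So P(the gold coin in box 2 | the host opened box 1) = (1/12) / (5/12) = 1/5.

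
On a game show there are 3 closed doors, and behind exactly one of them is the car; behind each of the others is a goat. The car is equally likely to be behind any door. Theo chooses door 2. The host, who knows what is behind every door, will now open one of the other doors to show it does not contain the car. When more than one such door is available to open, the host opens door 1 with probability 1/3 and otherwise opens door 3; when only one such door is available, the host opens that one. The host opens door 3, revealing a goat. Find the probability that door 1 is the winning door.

3/5

Condition on the true location of the car.
If it is behind door 1 (prior 1/3): only door 3 is available, probability 1; weight (1/3)·1 = 1/3.
If it is behind door 2 (prior 1/3): door 1 is available but not opened, probability 2/3; weight (1/3)·(2/3) = 2/9.
If it is behind door 3 (prior 1/3): the host opened door 3, so this case is ruled out; weight (1/3)·0 = 0.
The weights sum to 5/9.
So P(the car behind door 1 | the host opened door 3) = (1/3) / (5/9) = 3/5.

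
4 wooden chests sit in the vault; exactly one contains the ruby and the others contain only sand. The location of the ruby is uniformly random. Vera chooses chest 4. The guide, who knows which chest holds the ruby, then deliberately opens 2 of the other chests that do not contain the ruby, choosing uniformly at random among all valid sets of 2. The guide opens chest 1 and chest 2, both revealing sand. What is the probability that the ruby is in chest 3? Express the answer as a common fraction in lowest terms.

Consider each possible location of the ruby in turn.
If it is in either of chests 1 and 2 (prior 1/4 each): that chest was opened and seen not to hold the prize — ruled out; weight (1/4)·0 = 0 each.
If it is in chest 3 (prior 1/4): the guide has no choice, probability 1; weight (1/4)·1 = 1/4.
If it is in chest 4 (prior 1/4): the guide has 3 equally likely choices, so probability 1/3; weight (1/4)·(1/3) = 1/12.
The weights sum to 1/3.
So P(the ruby in chest 3 | the guide opened chest 1 and chest 2) = (1/4) / (1/3) = 3/4.

3/4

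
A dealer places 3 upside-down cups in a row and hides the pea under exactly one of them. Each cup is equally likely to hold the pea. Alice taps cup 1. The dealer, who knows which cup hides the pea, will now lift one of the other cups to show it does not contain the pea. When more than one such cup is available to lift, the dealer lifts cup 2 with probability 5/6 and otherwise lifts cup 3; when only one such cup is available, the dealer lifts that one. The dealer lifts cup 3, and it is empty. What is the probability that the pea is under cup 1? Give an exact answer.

Condition on the true location of the pea.
If it is under cup 1 (prior 1/3): cup 2 is available but not opened, probability 1/6; weight (1/3)·(1/6) = 1/18.
If it is under cup 2 (prior 1/3): only cup 3 is available, probability 1; weight (1/3)·1 = 1/3.
If it is under cup 3 (prior 1/3): the dealer opened cup 3, so this case is ruled out; weight (1/3)·0 = 0.
The weights sum to 7/18.
So P(the pea under cup 1 | the dealer opened cup 3) = (1/18) / (7/18) = 1/7.

1/7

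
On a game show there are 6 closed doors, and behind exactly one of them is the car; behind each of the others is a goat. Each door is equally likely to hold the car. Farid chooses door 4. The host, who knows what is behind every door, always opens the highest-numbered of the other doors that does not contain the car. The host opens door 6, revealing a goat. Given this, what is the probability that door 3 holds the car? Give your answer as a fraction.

1/5

Condition on the true location of the car.
If it is behind any of doors 1, 2, 3, 4, and 5 (prior 1/6 each): door 6 is the highest-numbered option available, probability 1; weight (1/6)·1 = 1/6 each.
If it is behind door 6 (prior 1/6): the host opened door 6, so this case is ruled out; weight (1/6)·0 = 0.
The weights sum to 5/6.
So P(the car behind door 3 | the host opened door 6) = (1/6) / (5/6) = 1/5.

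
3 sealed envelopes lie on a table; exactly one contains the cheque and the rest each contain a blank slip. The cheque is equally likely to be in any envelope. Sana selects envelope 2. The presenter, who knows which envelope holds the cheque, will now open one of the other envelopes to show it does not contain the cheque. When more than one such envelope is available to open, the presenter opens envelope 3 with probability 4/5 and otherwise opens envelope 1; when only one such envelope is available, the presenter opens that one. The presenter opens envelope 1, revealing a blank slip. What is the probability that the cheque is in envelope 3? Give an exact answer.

5/6

Condition on the true location of the cheque.
If it is in envelope 1 (prior 1/3): the presenter opened envelope 1, so this case is ruled out; weight (1/3)·0 = 0.
If it is in envelope 2 (prior 1/3): envelope 3 is available but not opened, probability 1/5; weight (1/3)·(1/5) = 1/15.
If it is in envelope 3 (prior 1/3): only envelope 1 is available, probability 1; weight (1/3)·1 = 1/3.
The weights sum to 2/5.
So P(the cheque in envelope 3 | the presenter opened envelope 1) = (1/3) / (2/5) = 5/6.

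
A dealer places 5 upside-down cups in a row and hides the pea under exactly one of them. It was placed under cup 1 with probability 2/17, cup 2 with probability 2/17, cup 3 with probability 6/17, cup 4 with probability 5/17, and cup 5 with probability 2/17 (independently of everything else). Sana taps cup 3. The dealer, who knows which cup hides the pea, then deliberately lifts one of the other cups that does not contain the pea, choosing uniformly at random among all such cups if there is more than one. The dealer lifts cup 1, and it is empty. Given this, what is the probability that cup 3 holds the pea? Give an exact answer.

1/3

Condition on the true location of the pea.
If it is under cup 1 (prior 2/17): the dealer opened cup 1, so this case is ruled out; weight (2/17)·0 = 0.
If it is under either of cups 2 and 5 (prior 2/17 each): the dealer has 3 equally likely choices, so probability 1/3; weight (2/17)·(1/3) = 2/51 each.
If it is under cup 3 (prior 6/17): the dealer has 4 equally likely choices, so probability 1/4; weight (6/17)·(1/4) = 3/34.
If it is under cup 4 (prior 5/17): the dealer has 3 equally likely choices, so probability 1/3; weight (5/17)·(1/3) = 5/51.
The weights sum to 9/34.
So P(the pea under cup 3 | the dealer opened cup 1) = (3/34) / (9/34) = 1/3.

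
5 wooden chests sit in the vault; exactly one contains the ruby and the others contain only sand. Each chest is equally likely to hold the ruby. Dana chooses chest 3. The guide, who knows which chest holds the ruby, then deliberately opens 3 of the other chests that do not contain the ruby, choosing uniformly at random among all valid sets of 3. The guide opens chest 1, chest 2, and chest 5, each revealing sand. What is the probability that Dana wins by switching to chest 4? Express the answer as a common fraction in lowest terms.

4/5

Condition on the true location of the ruby.
If it is in any of chests 1, 2, and 5 (prior 1/5 each): that chest was opened and seen not to hold the prize — ruled out; weight (1/5)·0 = 0 each.
If it is in chest 3 (prior 1/5): the guide has 4 equally likely choices, so probability 1/4; weight (1/5)·(1/4) = 1/20.
If it is in chest 4 (prior 1/5): the guide has no choice, probability 1; weight (1/5)·1 = 1/5.
The weights sum to 1/4.
So P(the ruby in chest 4 | the guide opened chest 1, chest 2, and chest 5) = (1/5) / (1/4) = 4/5.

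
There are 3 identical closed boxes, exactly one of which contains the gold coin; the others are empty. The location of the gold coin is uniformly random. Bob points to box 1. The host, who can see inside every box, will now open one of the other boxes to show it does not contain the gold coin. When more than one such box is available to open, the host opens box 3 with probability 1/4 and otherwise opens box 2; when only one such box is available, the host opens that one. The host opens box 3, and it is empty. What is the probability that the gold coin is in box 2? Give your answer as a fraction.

Condition on the true location of the gold coin.
If it is in box 1 (prior 1/3): box 3 is available, opened with probability 1/4; weight (1/3)·(1/4) = 1/12.
If it is in box 2 (prior 1/3): only box 3 is available, probability 1; weight (1/3)·1 = 1/3.
If it is in box 3 (prior 1/3): the host opened box 3, so this case is ruled out; weight (1/3)·0 = 0.
The weights sum to 5/12.
So P(the gold coin in box 2 | the host opened box 3) = (1/3) / (5/12) = 4/5.

4/5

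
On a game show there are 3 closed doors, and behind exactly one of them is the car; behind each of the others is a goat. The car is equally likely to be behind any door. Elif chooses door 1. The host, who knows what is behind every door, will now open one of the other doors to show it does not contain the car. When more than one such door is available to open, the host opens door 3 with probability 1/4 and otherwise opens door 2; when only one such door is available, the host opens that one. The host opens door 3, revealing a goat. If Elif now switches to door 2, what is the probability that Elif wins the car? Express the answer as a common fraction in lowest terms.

Consider each possible location of the car in turn.
If it is behind door 1 (prior 1/3): door 3 is available, opened with probability 1/4; weight (1/3)·(1/4) = 1/12.
If it is behind door 2 (prior 1/3): only door 3 is available, probability 1; weight (1/3)·1 = 1/3.
If it is behind door 3 (prior 1/3): the host opened door 3, so this case is ruled out; weight (1/3)·0 = 0.
The weights sum to 5/12.
So P(the car behind door 2 | the host opened door 3) = (1/3) / (5/12) = 4/5.

4/5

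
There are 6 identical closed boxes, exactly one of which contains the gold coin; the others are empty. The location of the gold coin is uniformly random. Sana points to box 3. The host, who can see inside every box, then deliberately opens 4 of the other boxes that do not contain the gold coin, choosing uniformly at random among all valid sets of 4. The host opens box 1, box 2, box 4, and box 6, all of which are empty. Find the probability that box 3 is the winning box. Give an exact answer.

1/6

Consider each possible location of the gold coin in turn.
If it is in any of boxes 1, 2, 4, and 6 (prior 1/6 each): that box was opened and seen not to hold the prize — ruled out; weight (1/6)·0 = 0 each.
If it is in box 3 (prior 1/6): the host has 5 equally likely choices, so probability 1/5; weight (1/6)·(1/5) = 1/30.
If it is in box 5 (prior 1/6): the host has no choice, probability 1; weight (1/6)·1 = 1/6.
The weights sum to 1/5.
So P(the gold coin in box 3 | the host opened box 1, box 2, box 4, and box 6) = (1/30) / (1/5) = 1/6.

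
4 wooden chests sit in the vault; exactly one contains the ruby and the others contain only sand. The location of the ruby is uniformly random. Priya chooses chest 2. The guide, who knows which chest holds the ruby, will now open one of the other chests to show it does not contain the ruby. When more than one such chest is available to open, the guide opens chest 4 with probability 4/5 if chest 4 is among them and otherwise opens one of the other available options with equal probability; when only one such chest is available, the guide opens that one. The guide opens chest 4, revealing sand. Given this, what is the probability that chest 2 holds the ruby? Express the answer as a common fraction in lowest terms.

Consider each possible location of the ruby in turn.
If it is in any of chests 1, 2, and 3 (prior 1/4 each): chest 4 is available, opened with probability 4/5; weight (1/4)·(4/5) = 1/5 each.
If it is in chest 4 (prior 1/4): the guide opened chest 4, so this case is ruled out; weight (1/4)·0 = 0.
The weights sum to 3/5.
So P(the ruby in chest 2 | the guide opened chest 4) = (1/5) / (3/5) = 1/3.

1/3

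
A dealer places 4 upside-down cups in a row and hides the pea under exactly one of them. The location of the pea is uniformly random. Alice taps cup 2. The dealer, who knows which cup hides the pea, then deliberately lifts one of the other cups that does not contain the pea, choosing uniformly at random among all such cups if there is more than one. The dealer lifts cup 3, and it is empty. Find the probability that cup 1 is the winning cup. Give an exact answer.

Consider each possible location of the pea in turn.
If it is under either of cups 1 and 4 (prior 1/4 each): the dealer has 2 equally likely choices, so probability 1/2; weight (1/4)·(1/2) = 1/8 each.
If it is under cup 2 (prior 1/4): the dealer has 3 equally likely choices, so probability 1/3; weight (1/4)·(1/3) = 1/12.
If it is under cup 3 (prior 1/4): the dealer opened cup 3, so this case is ruled out; weight (1/4)·0 = 0.
The weights sum to 1/3.
So P(the pea under cup 1 | the dealer opened cup 3) = (1/8) / (1/3) = 3/8.

3/8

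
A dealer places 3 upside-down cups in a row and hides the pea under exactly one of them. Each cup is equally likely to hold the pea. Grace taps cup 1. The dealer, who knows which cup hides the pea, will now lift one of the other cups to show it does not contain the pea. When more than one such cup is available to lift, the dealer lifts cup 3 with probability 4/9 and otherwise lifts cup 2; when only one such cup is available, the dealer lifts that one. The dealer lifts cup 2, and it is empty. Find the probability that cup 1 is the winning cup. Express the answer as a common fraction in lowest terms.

5/14

Apply Bayes' rule, conditioning on where the pea actually is.
If it is under cup 1 (prior 1/3): cup 3 is available but not opened, probability 5/9; weight (1/3)·(5/9) = 5/27.
If it is under cup 2 (prior 1/3): the dealer opened cup 2, so this case is ruled out; weight (1/3)·0 = 0.
If it is under cup 3 (prior 1/3): only cup 2 is available, probability 1; weight (1/3)·1 = 1/3.
The weights sum to 14/27.
So P(the pea under cup 1 | the dealer opened cup 2) = (5/27) / (14/27) = 5/14.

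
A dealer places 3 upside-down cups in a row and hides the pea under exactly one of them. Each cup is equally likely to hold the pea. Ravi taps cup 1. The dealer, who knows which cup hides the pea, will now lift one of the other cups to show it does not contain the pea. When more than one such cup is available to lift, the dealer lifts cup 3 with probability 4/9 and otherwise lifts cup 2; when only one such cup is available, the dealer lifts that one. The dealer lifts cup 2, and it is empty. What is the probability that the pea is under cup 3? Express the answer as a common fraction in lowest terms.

Consider each possible location of the pea in turn.
If it is under cup 1 (prior 1/3): cup 3 is available but not opened, probability 5/9; weight (1/3)·(5/9) = 5/27.
If it is under cup 2 (prior 1/3): the dealer opened cup 2, so this case is ruled out; weight (1/3)·0 = 0.
If it is under cup 3 (prior 1/3): only cup 2 is available, probability 1; weight (1/3)·1 = 1/3.
The weights sum to 14/27.
So P(the pea under cup 3 | the dealer opened cup 2) = (1/3) / (14/27) = 9/14.

9/14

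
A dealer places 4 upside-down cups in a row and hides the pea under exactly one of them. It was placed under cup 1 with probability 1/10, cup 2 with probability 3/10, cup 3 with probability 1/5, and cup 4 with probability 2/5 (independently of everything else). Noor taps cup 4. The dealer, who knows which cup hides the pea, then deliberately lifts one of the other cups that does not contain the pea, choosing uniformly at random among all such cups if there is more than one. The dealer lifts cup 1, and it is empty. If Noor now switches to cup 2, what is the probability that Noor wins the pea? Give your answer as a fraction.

Apply Bayes' rule, conditioning on where the pea actually is.
If it is under cup 1 (prior 1/10): the dealer opened cup 1, so this case is ruled out; weight (1/10)·0 = 0.
If it is under cup 2 (prior 3/10): the dealer has 2 equally likely choices, so probability 1/2; weight (3/10)·(1/2) = 3/20.
If it is under cup 3 (prior 1/5): the dealer has 2 equally likely choices, so probability 1/2; weight (1/5)·(1/2) = 1/10.
If it is under cup 4 (prior 2/5): the dealer has 3 equally likely choices, so probability 1/3; weight (2/5)·(1/3) = 2/15.
The weights sum to 23/60.
So P(the pea under cup 2 | the dealer opened cup 1) = (3/20) / (23/60) = 9/23.

9/23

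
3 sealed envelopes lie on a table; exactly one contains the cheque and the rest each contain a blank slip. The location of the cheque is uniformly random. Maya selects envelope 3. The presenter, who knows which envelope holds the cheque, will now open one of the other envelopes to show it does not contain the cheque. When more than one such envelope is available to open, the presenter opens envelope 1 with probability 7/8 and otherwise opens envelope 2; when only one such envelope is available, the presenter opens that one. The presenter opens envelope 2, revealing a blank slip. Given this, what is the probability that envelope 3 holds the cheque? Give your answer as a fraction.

1/9

Apply Bayes' rule, conditioning on where the cheque actually is.
If it is in envelope 1 (prior 1/3): only envelope 2 is available, probability 1; weight (1/3)·1 = 1/3.
If it is in envelope 2 (prior 1/3): the presenter opened envelope 2, so this case is ruled out; weight (1/3)·0 = 0.
If it is in envelope 3 (prior 1/3): envelope 1 is available but not opened, probability 1/8; weight (1/3)·(1/8) = 1/24.
The weights sum to 3/8.
So P(the cheque in envelope 3 | the presenter opened envelope 2) = (1/24) / (3/8) = 1/9.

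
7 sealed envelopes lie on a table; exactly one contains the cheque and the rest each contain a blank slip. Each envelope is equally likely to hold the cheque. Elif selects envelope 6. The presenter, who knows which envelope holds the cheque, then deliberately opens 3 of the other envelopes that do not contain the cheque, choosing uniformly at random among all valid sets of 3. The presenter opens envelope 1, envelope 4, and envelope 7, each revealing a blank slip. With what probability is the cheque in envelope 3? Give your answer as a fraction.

2/7

Apply Bayes' rule, conditioning on where the cheque actually is.
If it is in any of envelopes 1, 4, and 7 (prior 1/7 each): that envelope was opened and seen not to hold the prize — ruled out; weight (1/7)·0 = 0 each.
If it is in any of envelopes 2, 3, and 5 (prior 1/7 each): the presenter has 10 equally likely choices, so probability 1/10; weight (1/7)·(1/10) = 1/70 each.
If it is in envelope 6 (prior 1/7): the presenter has 20 equally likely choices, so probability 1/20; weight (1/7)·(1/20) = 1/140.
The weights sum to 1/20.
So P(the cheque in envelope 3 | the presenter opened envelope 1, envelope 4, and envelope 7) = (1/70) / (1/20) = 2/7.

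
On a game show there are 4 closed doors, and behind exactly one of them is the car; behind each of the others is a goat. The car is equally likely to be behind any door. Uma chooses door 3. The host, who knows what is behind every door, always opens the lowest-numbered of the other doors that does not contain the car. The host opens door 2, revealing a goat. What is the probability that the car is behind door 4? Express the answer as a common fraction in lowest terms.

0

Apply Bayes' rule, conditioning on where the car actually is.
If it is behind door 1 (prior 1/4): door 2 is the lowest-numbered option available, probability 1; weight (1/4)·1 = 1/4.
If it is behind door 2 (prior 1/4): the host opened door 2, so this case is ruled out; weight (1/4)·0 = 0.
If it is behind either of doors 3 and 4 (prior 1/4 each): the host would have opened door 1 instead, probability 0; weight (1/4)·0 = 0 each.
The weights sum to 1/4.
So P(the car behind door 4 | the host opened door 2) = 0 / (1/4) = 0.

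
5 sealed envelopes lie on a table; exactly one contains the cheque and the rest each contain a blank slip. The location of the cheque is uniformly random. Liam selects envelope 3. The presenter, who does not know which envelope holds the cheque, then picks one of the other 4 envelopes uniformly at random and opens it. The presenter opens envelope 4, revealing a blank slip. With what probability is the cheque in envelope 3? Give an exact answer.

1/4

Condition on the true location of the cheque.
If it is in any of envelopes 1, 2, 3, and 5 (prior 1/5 each): the presenter picks envelope 4 with probability 1/4 regardless, and it is not the prize; weight (1/5)·(1/4) = 1/20 each.
If it is in envelope 4 (prior 1/5): the presenter opened envelope 4, so this case is ruled out; weight (1/5)·0 = 0.
The weights sum to 1/5.
So P(the cheque in envelope 3 | the presenter opened envelope 4) = (1/20) / (1/5) = 1/4.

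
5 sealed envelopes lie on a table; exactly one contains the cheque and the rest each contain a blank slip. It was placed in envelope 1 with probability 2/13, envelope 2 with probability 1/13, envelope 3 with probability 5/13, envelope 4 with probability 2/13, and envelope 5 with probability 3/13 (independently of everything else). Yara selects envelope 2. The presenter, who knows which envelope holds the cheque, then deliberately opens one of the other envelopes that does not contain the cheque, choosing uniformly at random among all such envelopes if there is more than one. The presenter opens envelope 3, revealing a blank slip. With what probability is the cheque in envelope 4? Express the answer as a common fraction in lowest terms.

8/31

Apply Bayes' rule, conditioning on where the cheque actually is.
If it is in either of envelopes 1 and 4 (prior 2/13 each): the presenter has 3 equally likely choices, so probability 1/3; weight (2/13)·(1/3) = 2/39 each.
If it is in envelope 2 (prior 1/13): the presenter has 4 equally likely choices, so probability 1/4; weight (1/13)·(1/4) = 1/52.
If it is in envelope 3 (prior 5/13): the presenter opened envelope 3, so this case is ruled out; weight (5/13)·0 = 0.
If it is in envelope 5 (prior 3/13): the presenter has 3 equally likely choices, so probability 1/3; weight (3/13)·(1/3) = 1/13.
The weights sum to 31/156.
So P(the cheque in envelope 4 | the presenter opened envelope 3) = (2/39) / (31/156) = 8/31.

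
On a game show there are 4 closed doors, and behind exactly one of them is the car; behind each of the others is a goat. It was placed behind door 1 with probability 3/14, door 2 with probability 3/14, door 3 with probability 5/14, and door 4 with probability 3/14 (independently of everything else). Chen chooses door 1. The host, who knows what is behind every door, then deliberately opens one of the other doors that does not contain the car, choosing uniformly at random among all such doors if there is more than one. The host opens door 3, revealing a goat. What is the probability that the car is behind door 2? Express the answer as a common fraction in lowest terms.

3/8

Apply Bayes' rule, conditioning on where the car actually is.
If it is behind door 1 (prior 3/14): the host has 3 equally likely choices, so probability 1/3; weight (3/14)·(1/3) = 1/14.
If it is behind either of doors 2 and 4 (prior 3/14 each): the host has 2 equally likely choices, so probability 1/2; weight (3/14)·(1/2) = 3/28 each.
If it is behind door 3 (prior 5/14): the host opened door 3, so this case is ruled out; weight (5/14)·0 = 0.
The weights sum to 2/7.
So P(the car behind door 2 | the host opened door 3) = (3/28) / (2/7) = 3/8.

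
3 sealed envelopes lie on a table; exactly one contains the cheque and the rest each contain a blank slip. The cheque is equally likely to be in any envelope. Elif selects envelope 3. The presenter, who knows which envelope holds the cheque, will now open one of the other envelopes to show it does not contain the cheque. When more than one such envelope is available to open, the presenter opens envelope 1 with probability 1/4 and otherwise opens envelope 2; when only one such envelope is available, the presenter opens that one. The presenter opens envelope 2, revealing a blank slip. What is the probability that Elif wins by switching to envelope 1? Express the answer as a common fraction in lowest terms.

Consider each possible location of the cheque in turn.
If it is in envelope 1 (prior 1/3): only envelope 2 is available, probability 1; weight (1/3)·1 = 1/3.
If it is in envelope 2 (prior 1/3): the presenter opened envelope 2, so this case is ruled out; weight (1/3)·0 = 0.
If it is in envelope 3 (prior 1/3): envelope 1 is available but not opened, probability 3/4; weight (1/3)·(3/4) = 1/4.
The weights sum to 7/12.
So P(the cheque in envelope 1 | the presenter opened envelope 2) = (1/3) / (7/12) = 4/7.

4/7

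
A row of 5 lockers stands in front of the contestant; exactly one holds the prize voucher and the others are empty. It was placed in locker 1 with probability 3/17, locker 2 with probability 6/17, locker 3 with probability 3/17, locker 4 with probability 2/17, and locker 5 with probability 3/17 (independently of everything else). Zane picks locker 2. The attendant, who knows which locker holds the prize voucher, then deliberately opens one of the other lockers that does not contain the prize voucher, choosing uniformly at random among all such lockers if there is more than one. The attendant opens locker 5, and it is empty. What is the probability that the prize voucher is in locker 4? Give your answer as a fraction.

Apply Bayes' rule, conditioning on where the prize voucher actually is.
If it is in either of lockers 1 and 3 (prior 3/17 each): the attendant has 3 equally likely choices, so probability 1/3; weight (3/17)·(1/3) = 1/17 each.
If it is in locker 2 (prior 6/17): the attendant has 4 equally likely choices, so probability 1/4; weight (6/17)·(1/4) = 3/34.
If it is in locker 4 (prior 2/17): the attendant has 3 equally likely choices, so probability 1/3; weight (2/17)·(1/3) = 2/51.
If it is in locker 5 (prior 3/17): the attendant opened locker 5, so this case is ruled out; weight (3/17)·0 = 0.
The weights sum to 25/102.
So P(the prize voucher in locker 4 | the attendant opened locker 5) = (2/51) / (25/102) = 4/25.

4/25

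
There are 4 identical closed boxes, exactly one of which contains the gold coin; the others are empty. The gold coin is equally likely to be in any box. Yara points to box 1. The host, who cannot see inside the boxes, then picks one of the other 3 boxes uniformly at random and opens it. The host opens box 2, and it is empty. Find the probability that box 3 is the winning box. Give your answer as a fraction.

Because the host chose which box to open without knowing where the gold coin is, the choice is independent of the prize location. Learning that box 2 does not hold the gold coin simply rules out that one location and leaves the remaining 3 boxes still equally likely by symmetry.
So P(the gold coin in box 3) = 1/3.

1/3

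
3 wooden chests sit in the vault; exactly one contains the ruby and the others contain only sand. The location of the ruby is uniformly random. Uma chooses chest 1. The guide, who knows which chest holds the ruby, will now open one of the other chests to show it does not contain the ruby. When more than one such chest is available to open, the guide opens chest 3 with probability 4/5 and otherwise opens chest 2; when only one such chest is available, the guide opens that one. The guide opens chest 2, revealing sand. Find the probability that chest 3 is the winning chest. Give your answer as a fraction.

Consider each possible location of the ruby in turn.
If it is in chest 1 (prior 1/3): chest 3 is available but not opened, probability 1/5; weight (1/3)·(1/5) = 1/15.
If it is in chest 2 (prior 1/3): the guide opened chest 2, so this case is ruled out; weight (1/3)·0 = 0.
If it is in chest 3 (prior 1/3): only chest 2 is available, probability 1; weight (1/3)·1 = 1/3.
The weights sum to 2/5.
So P(the ruby in chest 3 | the guide opened chest 2) = (1/3) / (2/5) = 5/6.

5/6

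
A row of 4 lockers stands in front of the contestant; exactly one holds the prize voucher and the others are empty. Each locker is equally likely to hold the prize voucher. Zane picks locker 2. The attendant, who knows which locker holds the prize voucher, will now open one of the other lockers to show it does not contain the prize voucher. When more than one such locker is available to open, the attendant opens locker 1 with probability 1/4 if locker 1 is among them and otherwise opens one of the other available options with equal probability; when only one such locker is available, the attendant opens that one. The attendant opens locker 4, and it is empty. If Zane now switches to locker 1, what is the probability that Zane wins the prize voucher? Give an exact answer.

Condition on the true location of the prize voucher.
If it is in locker 1 (prior 1/4): locker 1 holds the prize so is unavailable; the attendant chooses uniformly among the 2 others, probability 1/2; weight (1/4)·(1/2) = 1/8.
If it is in locker 2 (prior 1/4): locker 1 is available but not opened; locker 4 gets probability (1 − 1/4)/2 = 3/8; weight (1/4)·(3/8) = 3/32.
If it is in locker 3 (prior 1/4): locker 1 is available but not opened, probability 3/4; weight (1/4)·(3/4) = 3/16.
If it is in locker 4 (prior 1/4): the attendant opened locker 4, so this case is ruled out; weight (1/4)·0 = 0.
The weights sum to 13/32.
So P(the prize voucher in locker 1 | the attendant opened locker 4) = (1/8) / (13/32) = 4/13.

4/13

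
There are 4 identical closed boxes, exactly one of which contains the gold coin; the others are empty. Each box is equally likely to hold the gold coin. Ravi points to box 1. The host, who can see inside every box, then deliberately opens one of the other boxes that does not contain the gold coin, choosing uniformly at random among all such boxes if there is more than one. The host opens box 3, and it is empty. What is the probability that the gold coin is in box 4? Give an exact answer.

Condition on the true location of the gold coin.
If it is in box 1 (prior 1/4): the host has 3 equally likely choices, so probability 1/3; weight (1/4)·(1/3) = 1/12.
If it is in either of boxes 2 and 4 (prior 1/4 each): the host has 2 equally likely choices, so probability 1/2; weight (1/4)·(1/2) = 1/8 each.
If it is in box 3 (prior 1/4): the host opened box 3, so this case is ruled out; weight (1/4)·0 = 0.
The weights sum to 1/3.
So P(the gold coin in box 4 | the host opened box 3) = (1/8) / (1/3) = 3/8.

3/8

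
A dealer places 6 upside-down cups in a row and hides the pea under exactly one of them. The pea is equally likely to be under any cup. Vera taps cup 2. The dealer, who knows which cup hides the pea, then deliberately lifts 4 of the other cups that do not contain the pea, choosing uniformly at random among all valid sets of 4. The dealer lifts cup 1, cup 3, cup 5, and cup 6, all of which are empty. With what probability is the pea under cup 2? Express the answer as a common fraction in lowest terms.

Condition on the true location of the pea.
If it is under any of cups 1, 3, 5, and 6 (prior 1/6 each): that cup was opened and seen not to hold the prize — ruled out; weight (1/6)·0 = 0 each.
If it is under cup 2 (prior 1/6): the dealer has 5 equally likely choices, so probability 1/5; weight (1/6)·(1/5) = 1/30.
If it is under cup 4 (prior 1/6): the dealer has no choice, probability 1; weight (1/6)·1 = 1/6.
The weights sum to 1/5.
So P(the pea under cup 2 | the dealer opened cup 1, cup 3, cup 5, and cup 6) = (1/30) / (1/5) = 1/6.

1/6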